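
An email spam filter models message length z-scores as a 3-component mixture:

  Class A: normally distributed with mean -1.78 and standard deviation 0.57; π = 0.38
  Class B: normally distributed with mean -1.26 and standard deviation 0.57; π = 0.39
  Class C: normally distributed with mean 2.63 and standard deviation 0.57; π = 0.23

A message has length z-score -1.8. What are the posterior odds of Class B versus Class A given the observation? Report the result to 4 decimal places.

0.6556

The posterior odds equal the prior odds times the likelihood ratio: (π_i/π_j)·(f_i(x)/f_j(x)).
Normal densities:
  L_A = 0.699468
  L_B = 0.446832
  L_C = 5.35443e-14
Posterior odds = (π_B·L_B) / (π_A·L_A) = (0.39·0.446832) / (0.38·0.699468) = 0.174264 / 0.265798 ≈ 0.6556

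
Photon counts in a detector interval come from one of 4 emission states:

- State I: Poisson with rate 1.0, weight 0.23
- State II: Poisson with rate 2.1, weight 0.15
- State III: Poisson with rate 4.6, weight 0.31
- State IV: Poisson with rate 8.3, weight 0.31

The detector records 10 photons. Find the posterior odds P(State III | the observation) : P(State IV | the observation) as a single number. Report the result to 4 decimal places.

0.1106

The posterior odds equal the prior odds times the likelihood ratio: (π_i/π_j)·(f_i(x)/f_j(x)).
Component likelihoods at x = 10 photons:
  L_I = 1.01378e-07
  L_II = 5.62874e-05
  L_III = 0.0117506
  L_IV = 0.106261
0.00364269 / 0.0329409 ≈ 0.1106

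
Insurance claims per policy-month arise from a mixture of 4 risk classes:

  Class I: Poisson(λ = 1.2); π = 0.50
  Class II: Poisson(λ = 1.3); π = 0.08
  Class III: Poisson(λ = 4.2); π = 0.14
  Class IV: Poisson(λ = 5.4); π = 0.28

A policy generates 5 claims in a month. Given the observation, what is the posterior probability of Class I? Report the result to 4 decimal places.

P(component k | x) = π_k·f_k(x) / marginal(x), where marginal(x) = Σ_j π_j·f_j(x).
Component likelihoods at x = 5 claims:
  f_I = 0.00624556
  f_II = 0.00843243
  f_III = 0.163316
  f_IV = 0.172821
Unnormalised posteriors:
  π_I·f_I = 0.50 × 0.00624556 = 0.00312278
  π_II·f_II = 0.08 × 0.00843243 = 0.000674594
  π_III·f_III = 0.14 × 0.163316 = 0.0228642
  π_IV·f_IV = 0.28 × 0.172821 = 0.04839
Sum: 0.00312278 + 0.000674594 + 0.0228642 + 0.04839 = 0.0750516
So the posterior for Class I is 0.00312278 / 0.0750516 ≈ 0.0416.

0.0416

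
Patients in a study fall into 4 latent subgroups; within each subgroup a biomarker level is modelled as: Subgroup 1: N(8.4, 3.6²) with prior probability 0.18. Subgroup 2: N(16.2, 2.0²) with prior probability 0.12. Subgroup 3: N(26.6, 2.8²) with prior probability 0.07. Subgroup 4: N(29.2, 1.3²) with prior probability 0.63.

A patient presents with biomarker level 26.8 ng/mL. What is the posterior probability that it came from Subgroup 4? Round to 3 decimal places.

By Bayes' theorem, P(k | x) = w_k f_k(x) / Σ_j w_j f_j(x).
Evaluate each component's likelihood at the observed value:
  p_1 = 2.35489e-07
  p_2 = 1.58567e-07
  p_3 = 0.142116
  p_4 = 0.05583
Unnormalised posteriors:
  w_1·p_1 = 0.18 × 2.35489e-07 = 4.23881e-08
  w_2·p_2 = 0.12 × 1.58567e-07 = 1.90281e-08
  w_3·p_3 = 0.07 × 0.142116 = 0.00994815
  w_4·p_4 = 0.63 × 0.05583 = 0.0351729
Denominator: 4.23881e-08 + 1.90281e-08 + 0.00994815 + 0.0351729 = 0.0451211
P(Subgroup 4 | the observation) ≈ 0.780

0.780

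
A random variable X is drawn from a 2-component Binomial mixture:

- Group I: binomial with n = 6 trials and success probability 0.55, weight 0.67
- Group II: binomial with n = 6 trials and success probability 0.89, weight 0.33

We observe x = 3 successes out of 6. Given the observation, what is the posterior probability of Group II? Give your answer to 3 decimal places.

0.030

Posterior ∝ prior × likelihood, so P(k | x) ∝ w_k f_k(x); normalise over all components.
Evaluate each component's likelihood at the observed value:
  p_I = C(6,3)·0.55^3·0.45^3 = 20·0.166375·0.091125 = 0.303218
  p_II = C(6,3)·0.89^3·0.11^3 = 20·0.704969·0.001331 = 0.0187663
Multiply by the mixture weights:
  w_I·p_I = 0.67 × 0.303218 = 0.203156
  w_II·p_II = 0.33 × 0.0187663 = 0.00619287
Normaliser: 0.203156 + 0.00619287 = 0.209349
P(Group II | x) = 0.00619287 / 0.209349 ≈ 0.030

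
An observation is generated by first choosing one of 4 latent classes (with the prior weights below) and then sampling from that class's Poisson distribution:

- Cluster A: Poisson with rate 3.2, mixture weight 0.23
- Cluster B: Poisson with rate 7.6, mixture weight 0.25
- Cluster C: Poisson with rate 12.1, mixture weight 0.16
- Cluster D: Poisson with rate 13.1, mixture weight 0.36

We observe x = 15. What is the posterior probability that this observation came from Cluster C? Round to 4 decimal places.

By Bayes' theorem, P(k | x) = w_k f_k(x) / Σ_j w_j f_j(x).
Evaluate each component's likelihood at the observed value:
  p_A = 1.17763e-06
  p_B = 0.0062383
  p_C = 0.0741853
  p_D = 0.0898074
Unnormalised posteriors:
  w_A·p_A = 0.23 × 1.17763e-06 = 2.70854e-07
  w_B·p_B = 0.25 × 0.0062383 = 0.00155957
  w_C·p_C = 0.16 × 0.0741853 = 0.0118696
  w_D·p_D = 0.36 × 0.0898074 = 0.0323307
Sum: 2.70854e-07 + 0.00155957 + 0.0118696 + 0.0323307 = 0.0457602
P(Cluster C | x) ≈ 0.2594

0.2594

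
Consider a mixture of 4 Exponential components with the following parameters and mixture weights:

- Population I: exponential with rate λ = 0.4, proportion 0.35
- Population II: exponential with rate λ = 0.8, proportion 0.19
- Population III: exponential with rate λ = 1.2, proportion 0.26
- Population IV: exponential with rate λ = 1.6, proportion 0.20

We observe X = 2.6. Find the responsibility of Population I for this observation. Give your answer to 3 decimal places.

0.567

Apply Bayes' rule: the posterior for each component is proportional to its prior times its likelihood at x.
Component likelihoods at x = 2.6:
  f_I = 0.4·e^(−0.4·2.6) = 0.4·e^(−1.0400) = 0.141382
  f_II = 0.8·e^(−0.8·2.6) = 0.8·e^(−2.0800) = 0.0999442
  f_III = 1.2·e^(−1.2·2.6) = 1.2·e^(−3.1200) = 0.0529886
  f_IV = 1.6·e^(−1.6·2.6) = 1.6·e^(−4.1600) = 0.0249721
Weight by the priors:
  w_I·f_I = 0.35 × 0.141382 = 0.0494837
  w_II·f_II = 0.19 × 0.0999442 = 0.0189894
  w_III·f_III = 0.26 × 0.0529886 = 0.013777
  w_IV·f_IV = 0.20 × 0.0249721 = 0.00499442
Sum: 0.0494837 + 0.0189894 + 0.013777 + 0.00499442 = 0.0872445
Responsibility of Population I: 0.0494837 / 0.0872445 ≈ 0.567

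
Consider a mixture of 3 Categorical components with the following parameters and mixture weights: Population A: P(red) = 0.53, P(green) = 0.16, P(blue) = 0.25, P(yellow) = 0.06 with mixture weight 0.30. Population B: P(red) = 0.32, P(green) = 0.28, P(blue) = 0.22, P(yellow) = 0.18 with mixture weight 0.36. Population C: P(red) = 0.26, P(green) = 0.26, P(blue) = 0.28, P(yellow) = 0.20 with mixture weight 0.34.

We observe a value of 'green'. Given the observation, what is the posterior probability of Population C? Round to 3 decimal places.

0.373

Posterior ∝ prior × likelihood, so P(k | x) ∝ w_k f_k(x); normalise over all components.
Categorical probabilities:
  p_A = P(green | comp) = 0.16
  p_B = P(green | comp) = 0.28
  p_C = P(green | comp) = 0.26
Unnormalised posteriors:
  w_A·p_A = 0.30 × 0.16 = 0.048
  w_B·p_B = 0.36 × 0.28 = 0.1008
  w_C·p_C = 0.34 × 0.26 = 0.0884
Normaliser: 0.048 + 0.1008 + 0.0884 = 0.2372
So the posterior for Population C is 0.0884 / 0.2372 ≈ 0.373.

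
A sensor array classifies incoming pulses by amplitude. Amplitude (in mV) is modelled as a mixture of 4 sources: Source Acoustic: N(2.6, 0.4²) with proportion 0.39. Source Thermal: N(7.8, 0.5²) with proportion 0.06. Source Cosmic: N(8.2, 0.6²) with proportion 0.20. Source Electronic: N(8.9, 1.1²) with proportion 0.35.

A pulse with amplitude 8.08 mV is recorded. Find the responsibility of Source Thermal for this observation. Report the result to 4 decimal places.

0.1530

By Bayes' theorem, P(k | x) = P(Z=k) f_k(x) / Σ_j P(Z=j) f_j(x).
Evaluate each component's likelihood at the observed value:
  L_Acoustic = 1.74777e-41
  L_Thermal = 0.682092
  L_Cosmic = 0.651738
  L_Electronic = 0.274693
Unnormalised posteriors:
  P(Z=Acoustic)·L_Acoustic = 0.39 × 1.74777e-41 = 6.81631e-42
  P(Z=Thermal)·L_Thermal = 0.06 × 0.682092 = 0.0409255
  P(Z=Cosmic)·L_Cosmic = 0.20 × 0.651738 = 0.130348
  P(Z=Electronic)·L_Electronic = 0.35 × 0.274693 = 0.0961427
Evidence: 6.81631e-42 + 0.0409255 + 0.130348 + 0.0961427 = 0.267416
Responsibility of Source Thermal: 0.0409255 / 0.267416 ≈ 0.1530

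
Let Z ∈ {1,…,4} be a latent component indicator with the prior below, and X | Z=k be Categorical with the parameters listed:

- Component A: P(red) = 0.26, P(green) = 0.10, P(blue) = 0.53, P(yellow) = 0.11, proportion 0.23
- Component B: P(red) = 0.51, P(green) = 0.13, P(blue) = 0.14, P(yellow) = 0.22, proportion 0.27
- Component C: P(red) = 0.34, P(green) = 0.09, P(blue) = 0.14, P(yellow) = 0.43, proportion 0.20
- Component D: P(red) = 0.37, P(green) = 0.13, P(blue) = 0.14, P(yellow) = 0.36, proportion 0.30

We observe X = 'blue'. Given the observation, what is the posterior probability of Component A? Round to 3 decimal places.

0.531

Apply Bayes' rule: the posterior for each component is proportional to its prior times its likelihood at x.
Evaluate each component's likelihood at the observed value:
  L_A = P(blue | comp) = 0.53
  L_B = P(blue | comp) = 0.14
  L_C = P(blue | comp) = 0.14
  L_D = P(blue | comp) = 0.14
Prior × likelihood for each component:
  P(Z=A)·L_A = 0.23 × 0.53 = 0.1219
  P(Z=B)·L_B = 0.27 × 0.14 = 0.0378
  P(Z=C)·L_C = 0.20 × 0.14 = 0.028
  P(Z=D)·L_D = 0.30 × 0.14 = 0.042
Normaliser: 0.1219 + 0.0378 + 0.028 + 0.042 = 0.2297
Responsibility of Component A: 0.1219 / 0.2297 ≈ 0.531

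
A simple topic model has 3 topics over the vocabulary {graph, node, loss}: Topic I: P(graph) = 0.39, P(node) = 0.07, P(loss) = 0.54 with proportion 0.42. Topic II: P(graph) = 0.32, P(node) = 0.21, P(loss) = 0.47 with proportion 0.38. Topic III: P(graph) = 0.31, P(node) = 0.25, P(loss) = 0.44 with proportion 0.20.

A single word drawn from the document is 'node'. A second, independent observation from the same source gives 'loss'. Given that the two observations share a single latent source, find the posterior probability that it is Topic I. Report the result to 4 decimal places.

0.2106

Apply Bayes' rule: the posterior for each component is proportional to its prior times its likelihood at x.
Since both observations come from the same component, the likelihood for component k is f_k(x₁)·f_k(x₂).
  f_I = [0.07] × [0.54] = 0.0378
  f_II = [0.21] × [0.47] = 0.0987
  f_III = [0.25] × [0.44] = 0.11
Multiply by the mixture weights:
  π_I·f_I = 0.42 × 0.0378 = 0.015876
  π_II·f_II = 0.38 × 0.0987 = 0.037506
  π_III·f_III = 0.20 × 0.11 = 0.022
Evidence: 0.015876 + 0.037506 + 0.022 = 0.075382
So the posterior for Topic I is 0.015876 / 0.075382 ≈ 0.2106.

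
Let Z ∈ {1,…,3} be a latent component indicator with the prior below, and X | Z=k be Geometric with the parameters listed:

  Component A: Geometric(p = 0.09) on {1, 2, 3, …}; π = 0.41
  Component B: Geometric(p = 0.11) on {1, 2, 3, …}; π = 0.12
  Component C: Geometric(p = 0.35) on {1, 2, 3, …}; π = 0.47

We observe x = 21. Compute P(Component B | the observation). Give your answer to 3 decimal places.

By Bayes' theorem, P(k | x) = π_k f_k(x) / Σ_j π_j f_j(x).
Component likelihoods at x = 21:
  f_A = 0.013648
  f_B = 0.0106953
  f_C = 6.34359e-05
Prior × likelihood for each component:
  π_A·f_A = 0.41 × 0.013648 = 0.0055957
  π_B·f_B = 0.12 × 0.0106953 = 0.00128344
  π_C·f_C = 0.47 × 6.34359e-05 = 2.98149e-05
Denominator: 0.0055957 + 0.00128344 + 2.98149e-05 = 0.00690895
P(Component B | 21) ≈ 0.186

0.186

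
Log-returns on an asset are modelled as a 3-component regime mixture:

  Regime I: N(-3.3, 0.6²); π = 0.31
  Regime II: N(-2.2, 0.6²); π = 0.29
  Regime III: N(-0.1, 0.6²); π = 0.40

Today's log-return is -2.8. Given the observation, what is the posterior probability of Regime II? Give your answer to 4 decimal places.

By Bayes' theorem, P(k | x) = w_k f_k(x) / Σ_j w_j f_j(x).
Evaluate each component's likelihood at the observed value:
  L_I = 0.469853
  L_II = 0.403285
  L_III = 2.66396e-05
Prior × likelihood for each component:
  w_I·L_I = 0.31 × 0.469853 = 0.145654
  w_II·L_II = 0.29 × 0.403285 = 0.116953
  w_III·L_III = 0.40 × 2.66396e-05 = 1.06558e-05
Marginal: 0.145654 + 0.116953 + 1.06558e-05 = 0.262618
P(Regime II | -2.8) ≈ 0.4453

0.4453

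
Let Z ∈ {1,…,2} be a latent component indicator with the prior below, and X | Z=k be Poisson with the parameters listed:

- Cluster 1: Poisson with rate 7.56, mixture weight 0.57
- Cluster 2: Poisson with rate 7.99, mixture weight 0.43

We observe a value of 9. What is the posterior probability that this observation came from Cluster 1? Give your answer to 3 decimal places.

0.553

The responsibility of component k is w_k f_k(x) divided by Σ_j w_j f_j(x).
Poisson probabilities:
  p_1 = 0.115789
  p_2 = 0.123921
Weight by the priors:
  w_1·p_1 = 0.57 × 0.115789 = 0.0659997
  w_2·p_2 = 0.43 × 0.123921 = 0.053286
Denominator: 0.0659997 + 0.053286 = 0.119286
P(Cluster 1 | the observation) = 0.0659997 / 0.119286 ≈ 0.553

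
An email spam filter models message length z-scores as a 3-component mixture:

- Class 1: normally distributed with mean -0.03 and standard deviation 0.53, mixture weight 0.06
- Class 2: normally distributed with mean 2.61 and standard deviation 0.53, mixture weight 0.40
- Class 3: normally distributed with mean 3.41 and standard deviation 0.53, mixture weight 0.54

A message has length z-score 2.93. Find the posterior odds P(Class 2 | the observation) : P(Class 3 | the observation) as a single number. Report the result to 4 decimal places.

Only the two components matter; the odds are (π_i f_i(x)) / (π_j f_j(x)).
Normal densities:
  f_1 = (1/(0.53·√(2π)))·exp(−(2.93−-0.03)²/(2·0.53²)) = 0.752721·exp(-15.59559) = 1.26928e-07
  f_2 = (1/(0.53·√(2π)))·exp(−(2.93−2.61)²/(2·0.53²)) = 0.752721·exp(-0.18227) = 0.627299
  f_3 = (1/(0.53·√(2π)))·exp(−(2.93−3.41)²/(2·0.53²)) = 0.752721·exp(-0.41011) = 0.499489
0.25092 / 0.269724 ≈ 0.9303

0.9303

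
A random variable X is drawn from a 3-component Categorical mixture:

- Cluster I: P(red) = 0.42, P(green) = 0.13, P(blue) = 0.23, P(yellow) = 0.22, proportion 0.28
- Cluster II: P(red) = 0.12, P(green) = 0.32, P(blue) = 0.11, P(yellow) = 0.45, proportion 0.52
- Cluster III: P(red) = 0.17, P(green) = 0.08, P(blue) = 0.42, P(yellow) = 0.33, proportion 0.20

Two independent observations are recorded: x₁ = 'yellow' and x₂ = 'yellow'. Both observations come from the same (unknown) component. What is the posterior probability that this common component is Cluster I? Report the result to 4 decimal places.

Posterior ∝ prior × likelihood, so P(k | x) ∝ π_k f_k(x); normalise over all components.
Since both observations come from the same component, the likelihood for component k is f_k(x₁)·f_k(x₂).
  f_I = [P(yellow | comp) = 0.22] × [0.22] = 0.0484
  f_II = [P(yellow | comp) = 0.45] × [0.45] = 0.2025
  f_III = [P(yellow | comp) = 0.33] × [0.33] = 0.1089
Weight by the priors:
  π_I·f_I = 0.28 × 0.0484 = 0.013552
  π_II·f_II = 0.52 × 0.2025 = 0.1053
  π_III·f_III = 0.20 × 0.1089 = 0.02178
Evidence: 0.013552 + 0.1053 + 0.02178 = 0.140632
Responsibility of Cluster I: 0.013552 / 0.140632 ≈ 0.0964

0.0964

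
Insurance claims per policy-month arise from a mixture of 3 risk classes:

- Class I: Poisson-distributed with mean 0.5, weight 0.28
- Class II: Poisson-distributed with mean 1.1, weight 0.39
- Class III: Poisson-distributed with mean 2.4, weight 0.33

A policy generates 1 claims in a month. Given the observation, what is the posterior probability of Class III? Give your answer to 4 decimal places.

By Bayes' theorem, P(k | x) = π_k f_k(x) / Σ_j π_j f_j(x).
Component likelihoods at x = 1 claims:
  p_I = 0.303265
  p_II = 0.366158
  p_III = 0.217723
Unnormalised posteriors:
  π_I·p_I = 0.28 × 0.303265 = 0.0849143
  π_II·p_II = 0.39 × 0.366158 = 0.142802
  π_III·p_III = 0.33 × 0.217723 = 0.0718486
Sum: 0.0849143 + 0.142802 + 0.0718486 = 0.299565
P(Class III | the observation) ≈ 0.2398

0.2398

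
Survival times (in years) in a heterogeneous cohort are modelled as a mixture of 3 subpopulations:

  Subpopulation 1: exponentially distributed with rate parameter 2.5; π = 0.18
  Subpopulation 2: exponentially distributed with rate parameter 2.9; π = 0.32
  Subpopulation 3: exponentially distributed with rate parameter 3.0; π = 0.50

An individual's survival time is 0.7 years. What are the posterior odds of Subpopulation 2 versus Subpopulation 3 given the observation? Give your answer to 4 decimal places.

Only the two components matter; the odds are (w_i f_i(x)) / (w_j f_j(x)).
Component likelihoods at x = 0.7 years:
  p_1 = 2.5·e^(−2.5·0.7) = 2.5·e^(−1.7500) = 0.434435
  p_2 = 2.9·e^(−2.9·0.7) = 2.9·e^(−2.0300) = 0.380873
  p_3 = 3.0·e^(−3.0·0.7) = 3.0·e^(−2.1000) = 0.367369
Posterior odds = (w_2·p_2) / (w_3·p_3) = (0.32·0.380873) / (0.50·0.367369) = 0.121879 / 0.183685 ≈ 0.6635

0.6635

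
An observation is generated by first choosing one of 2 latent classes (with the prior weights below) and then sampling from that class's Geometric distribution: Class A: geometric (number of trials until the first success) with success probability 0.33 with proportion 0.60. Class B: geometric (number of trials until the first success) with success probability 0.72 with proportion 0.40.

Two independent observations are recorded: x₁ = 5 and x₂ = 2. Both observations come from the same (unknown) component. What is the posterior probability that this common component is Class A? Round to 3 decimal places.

By Bayes' theorem, P(k | x) = π_k f_k(x) / Σ_j π_j f_j(x).
Since both observations come from the same component, the likelihood for component k is f_k(x₁)·f_k(x₂).
  f_A = [0.0664987] × [0.2211] = 0.0147029
  f_B = [0.00442552] × [0.2016] = 0.000892185
Unnormalised posteriors:
  π_A·f_A = 0.60 × 0.0147029 = 0.00882172
  π_B·f_B = 0.40 × 0.000892185 = 0.000356874
Evidence: 0.00882172 + 0.000356874 = 0.00917859
P(Class A | data) ≈ 0.961

0.961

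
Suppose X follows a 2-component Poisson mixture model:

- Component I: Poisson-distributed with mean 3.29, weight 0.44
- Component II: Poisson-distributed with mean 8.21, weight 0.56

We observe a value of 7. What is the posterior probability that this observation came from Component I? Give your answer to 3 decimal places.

The responsibility of component k is π_k f_k(x) divided by Σ_j π_j f_j(x).
Poisson probabilities:
  p_I = e^(−3.29)·3.29^7/7! = 0.0308398
  p_II = e^(−8.21)·8.21^7/7! = 0.135648
Unnormalised posteriors:
  π_I·p_I = 0.44 × 0.0308398 = 0.0135695
  π_II·p_II = 0.56 × 0.135648 = 0.075963
Marginal: 0.0135695 + 0.075963 = 0.0895325
P(Component I | the observation) = 0.0135695 / 0.0895325 ≈ 0.152

0.152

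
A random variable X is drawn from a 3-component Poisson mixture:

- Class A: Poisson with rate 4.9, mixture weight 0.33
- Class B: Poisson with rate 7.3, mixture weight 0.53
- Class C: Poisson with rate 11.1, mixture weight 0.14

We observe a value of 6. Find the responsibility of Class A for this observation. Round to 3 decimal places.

Apply Bayes' rule: the posterior for each component is proportional to its prior times its likelihood at x.
Evaluate each component's likelihood at the observed value:
  L_A = e^(−4.9)·4.9^6/6! = 0.143153
  L_B = e^(−7.3)·7.3^6/6! = 0.141989
  L_C = e^(−11.1)·11.1^6/6! = 0.0392588
Prior × likelihood for each component:
  P(Z=A)·L_A = 0.33 × 0.143153 = 0.0472406
  P(Z=B)·L_B = 0.53 × 0.141989 = 0.0752542
  P(Z=C)·L_C = 0.14 × 0.0392588 = 0.00549623
Denominator: 0.0472406 + 0.0752542 + 0.00549623 = 0.127991
So the posterior for Class A is 0.0472406 / 0.127991 ≈ 0.369.

0.369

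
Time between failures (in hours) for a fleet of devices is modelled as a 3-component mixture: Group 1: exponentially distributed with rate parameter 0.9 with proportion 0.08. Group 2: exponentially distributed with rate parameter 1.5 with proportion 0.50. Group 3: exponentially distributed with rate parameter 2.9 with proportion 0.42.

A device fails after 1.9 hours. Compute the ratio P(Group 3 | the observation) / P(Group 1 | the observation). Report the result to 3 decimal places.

0.378

Posterior odds = (π_i f_i(x)) / (π_j f_j(x)); the normalising sum cancels.
Component likelihoods at x = 1.9 hours:
  L_1 = 0.9·e^(−0.9·1.9) = 0.9·e^(−1.7100) = 0.162779
  L_2 = 1.5·e^(−1.5·1.9) = 1.5·e^(−2.8500) = 0.0867665
  L_3 = 2.9·e^(−2.9·1.9) = 2.9·e^(−5.5100) = 0.0117337
Posterior odds = (π_3·L_3) / (π_1·L_1) = (0.42·0.0117337) / (0.08·0.162779) = 0.00492816 / 0.0130223 ≈ 0.378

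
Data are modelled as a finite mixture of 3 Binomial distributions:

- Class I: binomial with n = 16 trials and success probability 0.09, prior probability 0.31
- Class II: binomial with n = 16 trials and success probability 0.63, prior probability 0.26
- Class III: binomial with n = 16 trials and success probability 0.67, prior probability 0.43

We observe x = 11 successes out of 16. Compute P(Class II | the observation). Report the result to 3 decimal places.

Apply Bayes' rule: the posterior for each component is proportional to its prior times its likelihood at x.
Component likelihoods at x = 11 successes out of 16:
  f_I = 8.55376e-09
  f_II = 0.187948
  f_III = 0.208773
Unnormalised posteriors:
  P(Z=I)·f_I = 0.31 × 8.55376e-09 = 2.65167e-09
  P(Z=II)·f_II = 0.26 × 0.187948 = 0.0488664
  P(Z=III)·f_III = 0.43 × 0.208773 = 0.0897726
Denominator: 2.65167e-09 + 0.0488664 + 0.0897726 = 0.138639
P(Class II | data) ≈ 0.352

0.352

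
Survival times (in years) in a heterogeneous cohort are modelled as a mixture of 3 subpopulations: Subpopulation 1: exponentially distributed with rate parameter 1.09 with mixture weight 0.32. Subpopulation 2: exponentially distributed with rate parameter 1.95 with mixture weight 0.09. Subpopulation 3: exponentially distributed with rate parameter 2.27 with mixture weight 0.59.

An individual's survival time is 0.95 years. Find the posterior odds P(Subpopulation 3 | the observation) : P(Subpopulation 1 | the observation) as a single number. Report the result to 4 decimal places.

1.2516

Posterior odds = (P(Z=i) f_i(x)) / (P(Z=j) f_j(x)); the normalising sum cancels.
Component likelihoods at x = 0.95 years:
  f_1 = 1.09·e^(−1.09·0.95) = 1.09·e^(−1.0355) = 0.387003
  f_2 = 1.95·e^(−1.95·0.95) = 1.95·e^(−1.8525) = 0.305847
  f_3 = 2.27·e^(−2.27·0.95) = 2.27·e^(−2.1565) = 0.262706
Odds = (0.59/0.32) × (0.262706/0.387003) = 1.84375 × 0.678821 ≈ 1.2516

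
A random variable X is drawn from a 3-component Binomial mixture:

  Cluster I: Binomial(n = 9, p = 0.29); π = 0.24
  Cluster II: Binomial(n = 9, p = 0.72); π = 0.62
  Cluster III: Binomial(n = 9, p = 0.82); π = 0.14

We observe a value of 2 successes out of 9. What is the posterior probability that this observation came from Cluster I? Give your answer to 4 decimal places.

0.9766

Posterior ∝ prior × likelihood, so P(k | x) ∝ π_k f_k(x); normalise over all components.
Component likelihoods at x = 2 successes out of 9:
  p_I = 0.275364
  p_II = 0.0025181
  p_III = 0.000148196
Weight by the priors:
  π_I·p_I = 0.24 × 0.275364 = 0.0660873
  π_II·p_II = 0.62 × 0.0025181 = 0.00156122
  π_III·p_III = 0.14 × 0.000148196 = 2.07475e-05
Evidence: 0.0660873 + 0.00156122 + 2.07475e-05 = 0.0676693
So the posterior for Cluster I is 0.0660873 / 0.0676693 ≈ 0.9766.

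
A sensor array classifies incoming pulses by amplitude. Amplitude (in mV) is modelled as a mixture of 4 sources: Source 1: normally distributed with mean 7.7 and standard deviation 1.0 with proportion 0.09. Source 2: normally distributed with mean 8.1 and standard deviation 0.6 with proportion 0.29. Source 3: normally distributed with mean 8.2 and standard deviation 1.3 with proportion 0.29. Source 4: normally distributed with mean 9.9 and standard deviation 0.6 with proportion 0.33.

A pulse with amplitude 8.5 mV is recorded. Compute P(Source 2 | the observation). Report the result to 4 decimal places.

0.5484

P(component k | x) = P(Z=k)·f_k(x) / marginal(x), where marginal(x) = Σ_j P(Z=j)·f_j(x).
Normal densities:
  f_1 = (1/(1.0·√(2π)))·exp(−(8.5−7.7)²/(2·1.0²)) = 0.398942·exp(-0.32000) = 0.289692
  f_2 = (1/(0.6·√(2π)))·exp(−(8.5−8.1)²/(2·0.6²)) = 0.664904·exp(-0.22222) = 0.532413
  f_3 = (1/(1.3·√(2π)))·exp(−(8.5−8.2)²/(2·1.3²)) = 0.306879·exp(-0.02663) = 0.298815
  f_4 = (1/(0.6·√(2π)))·exp(−(8.5−9.9)²/(2·0.6²)) = 0.664904·exp(-2.72222) = 0.0437031
Unnormalised posteriors:
  P(Z=1)·f_1 = 0.09 × 0.289692 = 0.0260722
  P(Z=2)·f_2 = 0.29 × 0.532413 = 0.1544
  P(Z=3)·f_3 = 0.29 × 0.298815 = 0.0866564
  P(Z=4)·f_4 = 0.33 × 0.0437031 = 0.014422
Denominator: 0.0260722 + 0.1544 + 0.0866564 + 0.014422 = 0.281551
P(Source 2 | 8.5 mV) = 0.1544 / 0.281551 ≈ 0.5484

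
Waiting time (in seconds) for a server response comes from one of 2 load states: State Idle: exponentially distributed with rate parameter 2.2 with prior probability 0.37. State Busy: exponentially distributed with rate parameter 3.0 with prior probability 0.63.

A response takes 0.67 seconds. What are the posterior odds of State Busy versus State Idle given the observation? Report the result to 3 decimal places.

1.358

The posterior odds equal the prior odds times the likelihood ratio: (w_i/w_j)·(f_i(x)/f_j(x)).
Component likelihoods at x = 0.67 seconds:
  L_Idle = 0.503817
  L_Busy = 0.401966
Posterior odds = (w_Busy·L_Busy) / (w_Idle·L_Idle) = (0.63·0.401966) / (0.37·0.503817) = 0.253239 / 0.186412 ≈ 1.358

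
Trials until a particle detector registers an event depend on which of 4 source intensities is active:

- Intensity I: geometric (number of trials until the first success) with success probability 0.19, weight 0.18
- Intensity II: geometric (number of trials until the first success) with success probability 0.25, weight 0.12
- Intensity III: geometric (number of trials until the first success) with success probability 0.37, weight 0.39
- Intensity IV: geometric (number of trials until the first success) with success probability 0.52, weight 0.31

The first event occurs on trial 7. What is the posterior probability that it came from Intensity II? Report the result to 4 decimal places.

Posterior ∝ prior × likelihood, so P(k | x) ∝ π_k f_k(x); normalise over all components.
Component likelihoods at x = 7:
  p_I = 0.19·(1−0.19)^6 = 0.19·0.28243 = 0.0536616
  p_II = 0.25·(1−0.25)^6 = 0.25·0.177979 = 0.0444946
  p_III = 0.37·(1−0.37)^6 = 0.37·0.0625235 = 0.0231337
  p_IV = 0.52·(1−0.52)^6 = 0.52·0.0122306 = 0.00635991
Multiply by the mixture weights:
  π_I·p_I = 0.18 × 0.0536616 = 0.00965909
  π_II·p_II = 0.12 × 0.0444946 = 0.00533936
  π_III·p_III = 0.39 × 0.0231337 = 0.00902214
  π_IV·p_IV = 0.31 × 0.00635991 = 0.00197157
Evidence: 0.00965909 + 0.00533936 + 0.00902214 + 0.00197157 = 0.0259922
So the posterior for Intensity II is 0.00533936 / 0.0259922 ≈ 0.2054.

0.2054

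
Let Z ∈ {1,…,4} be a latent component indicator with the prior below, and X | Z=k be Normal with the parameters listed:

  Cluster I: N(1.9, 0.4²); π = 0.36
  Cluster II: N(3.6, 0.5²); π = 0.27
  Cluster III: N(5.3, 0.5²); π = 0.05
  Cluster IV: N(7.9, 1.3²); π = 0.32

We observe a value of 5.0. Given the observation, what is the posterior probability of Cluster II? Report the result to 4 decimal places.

P(component k | x) = w_k·f_k(x) / marginal(x), where marginal(x) = Σ_j w_j·f_j(x).
Normal densities:
  p_I = (1/(0.4·√(2π)))·exp(−(5.0−1.9)²/(2·0.4²)) = 0.997356·exp(-30.03125) = 9.04574e-14
  p_II = (1/(0.5·√(2π)))·exp(−(5.0−3.6)²/(2·0.5²)) = 0.797885·exp(-3.92000) = 0.0158309
  p_III = (1/(0.5·√(2π)))·exp(−(5.0−5.3)²/(2·0.5²)) = 0.797885·exp(-0.18000) = 0.666449
  p_IV = (1/(1.3·√(2π)))·exp(−(5.0−7.9)²/(2·1.3²)) = 0.306879·exp(-2.48817) = 0.02549
Weight by the priors:
  w_I·p_I = 0.36 × 9.04574e-14 = 3.25647e-14
  w_II·p_II = 0.27 × 0.0158309 = 0.00427434
  w_III·p_III = 0.05 × 0.666449 = 0.0333225
  w_IV·p_IV = 0.32 × 0.02549 = 0.0081568
Denominator: 3.25647e-14 + 0.00427434 + 0.0333225 + 0.0081568 = 0.0457536
Responsibility of Cluster II: 0.00427434 / 0.0457536 ≈ 0.0934

0.0934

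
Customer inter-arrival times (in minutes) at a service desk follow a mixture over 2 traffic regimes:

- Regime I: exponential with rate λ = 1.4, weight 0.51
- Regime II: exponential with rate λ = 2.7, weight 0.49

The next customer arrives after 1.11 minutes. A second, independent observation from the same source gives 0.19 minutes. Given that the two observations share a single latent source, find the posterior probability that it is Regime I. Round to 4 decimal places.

Posterior ∝ prior × likelihood, so P(k | x) ∝ w_k f_k(x); normalise over all components.
Since both observations come from the same component, the likelihood for component k is f_k(x₁)·f_k(x₂).
  p_I = [1.4·e^(−1.4·1.11) = 1.4·e^(−1.5540) = 0.295961] × [1.07301] = 0.31757
  p_II = [2.7·e^(−2.7·1.11) = 2.7·e^(−2.9970) = 0.134829] × [1.61648] = 0.217949
Unnormalised posteriors:
  w_I·p_I = 0.51 × 0.31757 = 0.161961
  w_II·p_II = 0.49 × 0.217949 = 0.106795
Marginal: 0.161961 + 0.106795 = 0.268756
Responsibility of Regime I: 0.161961 / 0.268756 ≈ 0.6026

0.6026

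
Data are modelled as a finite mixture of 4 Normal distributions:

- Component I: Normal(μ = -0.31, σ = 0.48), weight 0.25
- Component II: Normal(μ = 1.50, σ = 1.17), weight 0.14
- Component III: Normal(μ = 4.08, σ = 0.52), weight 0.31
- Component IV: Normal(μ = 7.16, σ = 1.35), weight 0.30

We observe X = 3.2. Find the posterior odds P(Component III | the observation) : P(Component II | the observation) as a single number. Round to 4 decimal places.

Posterior odds = (P(Z=i) f_i(x)) / (P(Z=j) f_j(x)); the normalising sum cancels.
Normal densities:
  f_I = (1/(0.48·√(2π)))·exp(−(3.2−-0.31)²/(2·0.48²)) = 0.831130·exp(-26.73633) = 2.03343e-12
  f_II = (1/(1.17·√(2π)))·exp(−(3.2−1.50)²/(2·1.17²)) = 0.340976·exp(-1.05559) = 0.118655
  f_III = (1/(0.52·√(2π)))·exp(−(3.2−4.08)²/(2·0.52²)) = 0.767197·exp(-1.43195) = 0.183239
  f_IV = (1/(1.35·√(2π)))·exp(−(3.2−7.16)²/(2·1.35²)) = 0.295513·exp(-4.30222) = 0.00400078
Posterior odds = (P(Z=III)·f_III) / (P(Z=II)·f_II) = (0.31·0.183239) / (0.14·0.118655) = 0.056804 / 0.0166117 ≈ 3.4195

3.4195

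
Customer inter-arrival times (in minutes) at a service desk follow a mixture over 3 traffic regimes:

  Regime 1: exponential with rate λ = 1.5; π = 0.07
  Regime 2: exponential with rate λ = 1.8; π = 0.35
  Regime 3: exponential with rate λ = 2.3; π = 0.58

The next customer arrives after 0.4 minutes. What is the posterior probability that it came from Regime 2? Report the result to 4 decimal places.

0.3423

Apply Bayes' rule: the posterior for each component is proportional to its prior times its likelihood at x.
Component likelihoods at x = 0.4 minutes:
  f_1 = 1.5·e^(−1.5·0.4) = 1.5·e^(−0.6000) = 0.823217
  f_2 = 1.8·e^(−1.8·0.4) = 1.8·e^(−0.7200) = 0.876154
  f_3 = 2.3·e^(−2.3·0.4) = 2.3·e^(−0.9200) = 0.916594
Multiply by the mixture weights:
  P(Z=1)·f_1 = 0.07 × 0.823217 = 0.0576252
  P(Z=2)·f_2 = 0.35 × 0.876154 = 0.306654
  P(Z=3)·f_3 = 0.58 × 0.916594 = 0.531624
Marginal: 0.0576252 + 0.306654 + 0.531624 = 0.895904
P(Regime 2 | the observation) = 0.306654 / 0.895904 ≈ 0.3423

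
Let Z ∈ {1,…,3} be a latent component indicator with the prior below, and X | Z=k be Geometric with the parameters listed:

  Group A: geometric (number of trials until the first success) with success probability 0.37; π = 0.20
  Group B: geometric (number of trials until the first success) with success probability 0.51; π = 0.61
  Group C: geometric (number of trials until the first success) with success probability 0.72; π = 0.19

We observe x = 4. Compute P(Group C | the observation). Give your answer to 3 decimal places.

0.052

By Bayes' theorem, P(k | x) = π_k f_k(x) / Σ_j π_j f_j(x).
Component likelihoods at x = 4:
  L_A = 0.0925174
  L_B = 0.060001
  L_C = 0.0158054
Weight by the priors:
  π_A·L_A = 0.20 × 0.0925174 = 0.0185035
  π_B·L_B = 0.61 × 0.060001 = 0.0366006
  π_C·L_C = 0.19 × 0.0158054 = 0.00300303
Denominator: 0.0185035 + 0.0366006 + 0.00300303 = 0.0581071
P(Group C | 4) ≈ 0.052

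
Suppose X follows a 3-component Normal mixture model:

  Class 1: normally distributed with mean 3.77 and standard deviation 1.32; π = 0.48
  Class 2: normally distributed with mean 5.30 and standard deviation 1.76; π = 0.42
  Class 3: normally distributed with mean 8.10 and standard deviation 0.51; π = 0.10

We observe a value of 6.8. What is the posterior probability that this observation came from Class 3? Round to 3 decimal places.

The responsibility of component k is P(Z=k) f_k(x) divided by Σ_j P(Z=j) f_j(x).
Component likelihoods at x = 6.8:
  p_1 = (1/(1.32·√(2π)))·exp(−(6.8−3.77)²/(2·1.32²)) = 0.302229·exp(-2.63456) = 0.0216852
  p_2 = (1/(1.76·√(2π)))·exp(−(6.8−5.30)²/(2·1.76²)) = 0.226672·exp(-0.36318) = 0.157641
  p_3 = (1/(0.51·√(2π)))·exp(−(6.8−8.10)²/(2·0.51²)) = 0.782240·exp(-3.24875) = 0.0303686
Weight by the priors:
  P(Z=1)·p_1 = 0.48 × 0.0216852 = 0.0104089
  P(Z=2)·p_2 = 0.42 × 0.157641 = 0.0662091
  P(Z=3)·p_3 = 0.10 × 0.0303686 = 0.00303686
Evidence: 0.0104089 + 0.0662091 + 0.00303686 = 0.0796549
Responsibility of Class 3: 0.00303686 / 0.0796549 ≈ 0.038

0.038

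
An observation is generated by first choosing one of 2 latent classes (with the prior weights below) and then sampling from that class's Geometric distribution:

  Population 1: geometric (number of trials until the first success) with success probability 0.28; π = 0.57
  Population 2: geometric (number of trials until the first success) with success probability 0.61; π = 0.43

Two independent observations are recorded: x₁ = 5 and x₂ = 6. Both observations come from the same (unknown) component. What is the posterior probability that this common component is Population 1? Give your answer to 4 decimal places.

0.9858

Posterior ∝ prior × likelihood, so P(k | x) ∝ π_k f_k(x); normalise over all components.
Since both observations come from the same component, the likelihood for component k is f_k(x₁)·f_k(x₂).
  f_1 = [0.0752468] × [0.0541777] = 0.0040767
  f_2 = [0.014112] × [0.00550368] = 7.76678e-05
Multiply by the mixture weights:
  π_1·f_1 = 0.57 × 0.0040767 = 0.00232372
  π_2·f_2 = 0.43 × 7.76678e-05 = 3.33972e-05
Evidence: 0.00232372 + 3.33972e-05 = 0.00235711
P(Population 1 | x₁,x₂) ≈ 0.9858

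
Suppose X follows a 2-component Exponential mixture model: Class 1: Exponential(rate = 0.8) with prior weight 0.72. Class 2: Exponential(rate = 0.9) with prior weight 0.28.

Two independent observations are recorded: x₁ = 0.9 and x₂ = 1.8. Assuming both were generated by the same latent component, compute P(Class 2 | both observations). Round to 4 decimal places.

Posterior ∝ prior × likelihood, so P(k | x) ∝ P(Z=k) f_k(x); normalise over all components.
Since both observations come from the same component, the likelihood for component k is f_k(x₁)·f_k(x₂).
  L_1 = [0.389402] × [0.189542] = 0.0738081
  L_2 = [0.400372] × [0.178109] = 0.0713098
Unnormalised posteriors:
  P(Z=1)·L_1 = 0.72 × 0.0738081 = 0.0531418
  P(Z=2)·L_2 = 0.28 × 0.0713098 = 0.0199668
Sum: 0.0531418 + 0.0199668 = 0.0731086
P(Class 2 | data) ≈ 0.2731

0.2731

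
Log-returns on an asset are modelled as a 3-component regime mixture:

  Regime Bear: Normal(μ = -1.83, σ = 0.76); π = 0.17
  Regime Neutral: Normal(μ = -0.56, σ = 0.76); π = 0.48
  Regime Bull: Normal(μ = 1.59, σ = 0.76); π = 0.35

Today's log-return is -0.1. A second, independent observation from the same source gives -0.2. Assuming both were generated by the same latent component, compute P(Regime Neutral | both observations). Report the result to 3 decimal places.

P(component k | x) = P(Z=k)·f_k(x) / marginal(x), where marginal(x) = Σ_j P(Z=j)·f_j(x).
Since both observations come from the same component, the likelihood for component k is f_k(x₁)·f_k(x₂).
  L_Bear = [(1/(0.76·√(2π)))·exp(−(-0.1−-1.83)²/(2·0.76²)) = 0.524924·exp(-2.59081) = 0.0393481] × [0.052631] = 0.00207093
  L_Neutral = [(1/(0.76·√(2π)))·exp(−(-0.1−-0.56)²/(2·0.76²)) = 0.524924·exp(-0.18317) = 0.437065] × [0.469217] = 0.205078
  L_Bull = [(1/(0.76·√(2π)))·exp(−(-0.1−1.59)²/(2·0.76²)) = 0.524924·exp(-2.47239) = 0.0442948] × [0.0327735] = 0.0014517
Prior × likelihood for each component:
  P(Z=Bear)·L_Bear = 0.17 × 0.00207093 = 0.000352058
  P(Z=Neutral)·L_Neutral = 0.48 × 0.205078 = 0.0984376
  P(Z=Bull)·L_Bull = 0.35 × 0.0014517 = 0.000508094
Evidence: 0.000352058 + 0.0984376 + 0.000508094 = 0.0992977
Responsibility of Regime Neutral: 0.0984376 / 0.0992977 ≈ 0.991

0.991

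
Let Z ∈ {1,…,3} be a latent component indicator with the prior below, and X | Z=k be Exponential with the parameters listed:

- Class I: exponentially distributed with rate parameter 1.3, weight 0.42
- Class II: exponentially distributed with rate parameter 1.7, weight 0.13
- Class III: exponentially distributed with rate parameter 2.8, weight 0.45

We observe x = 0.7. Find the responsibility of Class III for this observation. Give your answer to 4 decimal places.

By Bayes' theorem, P(k | x) = π_k f_k(x) / Σ_j π_j f_j(x).
Exponential densities:
  p_I = 1.3·e^(−1.3·0.7) = 1.3·e^(−0.9100) = 0.523281
  p_II = 1.7·e^(−1.7·0.7) = 1.7·e^(−1.1900) = 0.517176
  p_III = 2.8·e^(−2.8·0.7) = 2.8·e^(−1.9600) = 0.394404
Unnormalised posteriors:
  π_I·p_I = 0.42 × 0.523281 = 0.219778
  π_II·p_II = 0.13 × 0.517176 = 0.0672329
  π_III·p_III = 0.45 × 0.394404 = 0.177482
Evidence: 0.219778 + 0.0672329 + 0.177482 = 0.464493
P(Class III | the observation) = 0.177482 / 0.464493 ≈ 0.3821

0.3821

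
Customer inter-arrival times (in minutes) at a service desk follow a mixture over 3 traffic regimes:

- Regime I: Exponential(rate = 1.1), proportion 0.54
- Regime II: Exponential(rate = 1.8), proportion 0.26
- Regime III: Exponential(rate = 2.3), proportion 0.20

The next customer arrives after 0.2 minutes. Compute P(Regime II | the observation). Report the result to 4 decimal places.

0.2986

P(component k | x) = π_k·f_k(x) / marginal(x), where marginal(x) = Σ_j π_j·f_j(x).
Component likelihoods at x = 0.2 minutes:
  p_I = 0.882771
  p_II = 1.25582
  p_III = 1.45195
Weight by the priors:
  π_I·p_I = 0.54 × 0.882771 = 0.476696
  π_II·p_II = 0.26 × 1.25582 = 0.326513
  π_III·p_III = 0.20 × 1.45195 = 0.29039
Marginal: 0.476696 + 0.326513 + 0.29039 = 1.0936
P(Regime II | the observation) ≈ 0.2986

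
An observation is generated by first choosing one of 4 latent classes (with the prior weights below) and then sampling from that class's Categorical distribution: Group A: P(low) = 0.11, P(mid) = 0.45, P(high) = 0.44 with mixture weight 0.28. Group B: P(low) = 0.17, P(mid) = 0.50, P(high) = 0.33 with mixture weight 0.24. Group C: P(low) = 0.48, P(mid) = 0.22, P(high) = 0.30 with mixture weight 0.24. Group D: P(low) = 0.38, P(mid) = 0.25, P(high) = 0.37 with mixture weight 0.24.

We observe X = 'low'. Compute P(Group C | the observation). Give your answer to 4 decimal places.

P(component k | x) = P(Z=k)·f_k(x) / marginal(x), where marginal(x) = Σ_j P(Z=j)·f_j(x).
Component likelihoods at x = 'low':
  L_A = P(low | comp) = 0.11
  L_B = P(low | comp) = 0.17
  L_C = P(low | comp) = 0.48
  L_D = P(low | comp) = 0.38
Unnormalised posteriors:
  P(Z=A)·L_A = 0.28 × 0.11 = 0.0308
  P(Z=B)·L_B = 0.24 × 0.17 = 0.0408
  P(Z=C)·L_C = 0.24 × 0.48 = 0.1152
  P(Z=D)·L_D = 0.24 × 0.38 = 0.0912
Sum: 0.0308 + 0.0408 + 0.1152 + 0.0912 = 0.278
So the posterior for Group C is 0.1152 / 0.278 ≈ 0.4144.

0.4144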